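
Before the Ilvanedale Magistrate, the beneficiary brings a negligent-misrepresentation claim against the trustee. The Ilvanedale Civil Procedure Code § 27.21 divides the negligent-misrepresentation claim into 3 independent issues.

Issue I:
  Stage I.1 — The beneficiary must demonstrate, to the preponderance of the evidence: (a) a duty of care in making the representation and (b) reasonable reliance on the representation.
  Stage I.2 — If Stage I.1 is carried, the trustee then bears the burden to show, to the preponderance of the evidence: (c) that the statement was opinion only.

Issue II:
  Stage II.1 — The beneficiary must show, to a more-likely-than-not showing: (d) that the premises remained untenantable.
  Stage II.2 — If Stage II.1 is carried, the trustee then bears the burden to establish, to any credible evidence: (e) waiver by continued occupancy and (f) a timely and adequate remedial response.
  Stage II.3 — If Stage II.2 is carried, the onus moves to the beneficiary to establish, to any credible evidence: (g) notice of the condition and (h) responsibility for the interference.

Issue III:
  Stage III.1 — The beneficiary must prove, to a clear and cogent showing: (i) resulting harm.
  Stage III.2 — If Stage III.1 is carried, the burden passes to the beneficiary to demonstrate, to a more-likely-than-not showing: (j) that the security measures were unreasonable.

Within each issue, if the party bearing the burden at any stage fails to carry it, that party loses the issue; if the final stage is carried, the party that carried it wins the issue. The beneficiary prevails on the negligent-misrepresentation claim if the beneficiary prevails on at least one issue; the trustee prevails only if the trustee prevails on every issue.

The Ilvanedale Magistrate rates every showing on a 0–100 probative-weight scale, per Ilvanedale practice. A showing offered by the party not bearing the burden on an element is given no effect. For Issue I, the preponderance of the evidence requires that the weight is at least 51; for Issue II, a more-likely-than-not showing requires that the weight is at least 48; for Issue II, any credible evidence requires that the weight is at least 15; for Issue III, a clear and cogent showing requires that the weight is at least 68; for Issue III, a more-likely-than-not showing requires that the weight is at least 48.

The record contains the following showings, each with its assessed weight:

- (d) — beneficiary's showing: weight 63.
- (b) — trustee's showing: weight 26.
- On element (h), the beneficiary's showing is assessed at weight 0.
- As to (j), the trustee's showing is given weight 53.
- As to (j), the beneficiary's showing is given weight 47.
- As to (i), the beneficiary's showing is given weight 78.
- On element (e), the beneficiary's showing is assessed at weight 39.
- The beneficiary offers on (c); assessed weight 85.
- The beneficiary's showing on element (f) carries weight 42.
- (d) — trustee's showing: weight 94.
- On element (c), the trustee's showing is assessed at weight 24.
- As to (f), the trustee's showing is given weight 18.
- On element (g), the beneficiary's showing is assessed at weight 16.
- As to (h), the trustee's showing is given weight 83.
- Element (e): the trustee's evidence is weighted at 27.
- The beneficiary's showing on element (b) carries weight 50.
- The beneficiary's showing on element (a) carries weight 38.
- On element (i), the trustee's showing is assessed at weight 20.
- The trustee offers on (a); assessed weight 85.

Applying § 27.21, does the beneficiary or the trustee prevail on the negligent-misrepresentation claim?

— Issue I —
At Stage I.1 the beneficiary must meet the preponderance of the evidence (weight is at least 51): on (a) the weight is 38 (the trustee's 85 is given no effect), < 51, so (a) does not meet the standard; on (b) the weight is 50 (the trustee's 26 is given no effect), which does not reach 51, so (b) does not meet the standard.
  Stage I.1 not carried; the beneficiary fails its burden.
The trustee prevails on this issue.
— Issue II —
At Stage II.1 the beneficiary must meet a more-likely-than-not showing (weight is at least 48): on (d) the weight is 63 (the trustee's 94 is given no effect), ≥ 48, so (d) meets the standard.
  All elements met. The burden passes to the trustee.
At Stage II.2 the trustee must meet any credible evidence (weight is at least 15): on (e) the weight is 27 (the beneficiary's 39 is given no effect), which does reach 15, so (e) meets the standard; on (f) the weight is 18 (the beneficiary's 42 is given no effect), ≥ 15, so (f) meets the standard.
  Stage II.2 carried; the burden shifts to the beneficiary.
At Stage II.3 the beneficiary must meet any credible evidence (weight is at least 15): on (g) the weight is 16, ≥ 15, so (g) meets the standard; on (h) the weight is 0 (the trustee's 83 is given no effect), which does not reach 15, so (h) does not meet the standard.
  The beneficiary does not carry Stage II.3.
So the trustee prevails on this issue.
— Issue III —
At Stage III.1 the beneficiary must meet a clear and cogent showing (weight is at least 68): on (i) the weight is 78 (the trustee's 20 is given no effect), ≥ 68, so (i) meets the standard.
  Stage III.1 carried; the burden remains with the beneficiary.
At Stage III.2 the beneficiary must meet a more-likely-than-not showing (weight is at least 48): on (j) the weight is 47 (the trustee's 53 is given no effect), < 48, so (j) does not meet the standard.
  Stage III.2 not carried; the beneficiary fails its burden.
The analysis ends at Stage III.2; the trustee prevails on this issue.
Per-issue: Issue I → trustee; Issue II → trustee; Issue III → trustee. The beneficiary must prevail on at least one issue; overall, the trustee prevails.

trustee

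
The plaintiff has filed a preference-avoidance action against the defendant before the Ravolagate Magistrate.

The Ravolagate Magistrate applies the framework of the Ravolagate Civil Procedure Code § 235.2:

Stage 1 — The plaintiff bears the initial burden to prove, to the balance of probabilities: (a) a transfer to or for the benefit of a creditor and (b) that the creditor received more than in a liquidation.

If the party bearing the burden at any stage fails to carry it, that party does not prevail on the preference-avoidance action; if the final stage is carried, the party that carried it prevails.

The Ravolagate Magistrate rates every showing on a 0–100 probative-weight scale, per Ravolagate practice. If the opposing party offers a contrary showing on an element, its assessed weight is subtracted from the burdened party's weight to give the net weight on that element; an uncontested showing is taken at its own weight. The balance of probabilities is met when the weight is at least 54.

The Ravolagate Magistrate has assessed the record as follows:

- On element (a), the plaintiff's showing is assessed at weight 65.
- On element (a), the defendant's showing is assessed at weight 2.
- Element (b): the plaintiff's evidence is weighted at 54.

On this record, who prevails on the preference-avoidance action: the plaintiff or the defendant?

plaintiff

Stage 1 — burden on plaintiff; standard: the balance of probabilities (weight is at least 54).
    (a): 65 − 2 = 63 ≥ 54 [met]
    (b): 54 ≥ 54 [met]
  The plaintiff carries the last stage.
All stages carried — the plaintiff prevails.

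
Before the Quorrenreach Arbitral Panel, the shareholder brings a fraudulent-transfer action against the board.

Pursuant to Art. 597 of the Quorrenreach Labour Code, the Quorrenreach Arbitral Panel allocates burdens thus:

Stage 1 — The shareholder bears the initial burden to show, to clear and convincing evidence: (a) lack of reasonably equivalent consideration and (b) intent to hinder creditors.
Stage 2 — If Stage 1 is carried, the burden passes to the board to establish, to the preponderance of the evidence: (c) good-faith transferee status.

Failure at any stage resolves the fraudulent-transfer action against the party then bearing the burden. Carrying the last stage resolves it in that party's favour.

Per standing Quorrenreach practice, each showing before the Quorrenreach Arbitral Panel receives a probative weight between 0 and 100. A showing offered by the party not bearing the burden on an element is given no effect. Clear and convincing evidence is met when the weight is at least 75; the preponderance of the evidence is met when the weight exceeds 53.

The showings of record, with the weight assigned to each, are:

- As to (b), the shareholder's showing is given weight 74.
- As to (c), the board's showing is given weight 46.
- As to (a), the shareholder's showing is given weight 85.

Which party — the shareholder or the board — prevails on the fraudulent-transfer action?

board

Stage 1 — burden on shareholder; standard: clear and convincing evidence (weight is at least 75).
    (a): 85 ≥ 75 [met]
    (b): 74 < 75 [not met]
  The shareholder does not carry Stage 1.
The analysis ends at Stage 1; the board prevails.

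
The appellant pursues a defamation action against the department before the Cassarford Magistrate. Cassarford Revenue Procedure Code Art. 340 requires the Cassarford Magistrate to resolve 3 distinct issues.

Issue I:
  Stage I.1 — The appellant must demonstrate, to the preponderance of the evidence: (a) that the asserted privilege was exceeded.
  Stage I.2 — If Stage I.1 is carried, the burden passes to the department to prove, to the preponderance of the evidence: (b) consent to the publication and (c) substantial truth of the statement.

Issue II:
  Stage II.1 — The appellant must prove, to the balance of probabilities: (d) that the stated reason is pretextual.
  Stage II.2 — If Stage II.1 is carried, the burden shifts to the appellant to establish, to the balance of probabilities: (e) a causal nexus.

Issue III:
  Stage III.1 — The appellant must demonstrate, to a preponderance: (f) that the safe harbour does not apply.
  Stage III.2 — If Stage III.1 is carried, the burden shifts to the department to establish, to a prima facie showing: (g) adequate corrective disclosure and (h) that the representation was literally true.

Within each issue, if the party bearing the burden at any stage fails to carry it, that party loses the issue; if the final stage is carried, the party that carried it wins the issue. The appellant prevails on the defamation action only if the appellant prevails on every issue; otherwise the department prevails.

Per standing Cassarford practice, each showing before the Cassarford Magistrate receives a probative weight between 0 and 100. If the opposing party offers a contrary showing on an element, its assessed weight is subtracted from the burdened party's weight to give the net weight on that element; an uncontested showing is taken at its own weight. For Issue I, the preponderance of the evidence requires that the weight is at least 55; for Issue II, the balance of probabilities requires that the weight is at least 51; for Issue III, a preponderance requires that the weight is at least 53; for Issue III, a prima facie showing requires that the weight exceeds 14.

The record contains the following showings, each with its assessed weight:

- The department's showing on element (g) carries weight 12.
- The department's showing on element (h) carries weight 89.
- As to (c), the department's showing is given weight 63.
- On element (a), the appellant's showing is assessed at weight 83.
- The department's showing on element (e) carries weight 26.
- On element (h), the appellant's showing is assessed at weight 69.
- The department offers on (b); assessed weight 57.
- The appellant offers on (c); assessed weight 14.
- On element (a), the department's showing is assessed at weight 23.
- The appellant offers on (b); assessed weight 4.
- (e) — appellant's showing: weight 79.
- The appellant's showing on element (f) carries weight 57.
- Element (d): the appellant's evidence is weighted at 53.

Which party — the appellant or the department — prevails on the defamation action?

appellant

— Issue I —
Stage I.1 (appellant, the preponderance of the evidence, weight is at least 55): (a) net 83−23=60 ≥ 55 — meets.
  All elements met. The burden passes to the department.
Stage I.2 (department, the preponderance of the evidence, weight is at least 55): (b) net 57−4=53 < 55 — fails; (c) net 63−14=49 < 55 — fails.
  Stage I.2 not carried; the department fails its burden.
The appellant prevails on this issue.
— Issue II —
Stage II.1 (appellant, the balance of probabilities, weight is at least 51): (d) 53 ≥ 51 — meets.
  All elements met. The appellant retains the burden for Stage II.2.
Stage II.2 (appellant, the balance of probabilities, weight is at least 51): (e) net 79−26=53 ≥ 51 — meets.
  The appellant carries the last stage.
With every stage satisfied, the appellant prevails on this issue.
— Issue III —
Stage III.1 (appellant, a preponderance, weight is at least 53): (f) 57 ≥ 53 — meets.
  The appellant carries Stage III.1; the department now bears the burden.
Stage III.2 (department, a prima facie showing, weight exceeds 14): (g) 12 ≤ 14 — fails; (h) net 89−69=20 > 14 — meets.
  Not every element is met, so the department fails to carry Stage III.2.
The appellant prevails on this issue.
Per-issue: Issue I → appellant; Issue II → appellant; Issue III → appellant. The appellant must prevail on every issue; overall, the appellant prevails.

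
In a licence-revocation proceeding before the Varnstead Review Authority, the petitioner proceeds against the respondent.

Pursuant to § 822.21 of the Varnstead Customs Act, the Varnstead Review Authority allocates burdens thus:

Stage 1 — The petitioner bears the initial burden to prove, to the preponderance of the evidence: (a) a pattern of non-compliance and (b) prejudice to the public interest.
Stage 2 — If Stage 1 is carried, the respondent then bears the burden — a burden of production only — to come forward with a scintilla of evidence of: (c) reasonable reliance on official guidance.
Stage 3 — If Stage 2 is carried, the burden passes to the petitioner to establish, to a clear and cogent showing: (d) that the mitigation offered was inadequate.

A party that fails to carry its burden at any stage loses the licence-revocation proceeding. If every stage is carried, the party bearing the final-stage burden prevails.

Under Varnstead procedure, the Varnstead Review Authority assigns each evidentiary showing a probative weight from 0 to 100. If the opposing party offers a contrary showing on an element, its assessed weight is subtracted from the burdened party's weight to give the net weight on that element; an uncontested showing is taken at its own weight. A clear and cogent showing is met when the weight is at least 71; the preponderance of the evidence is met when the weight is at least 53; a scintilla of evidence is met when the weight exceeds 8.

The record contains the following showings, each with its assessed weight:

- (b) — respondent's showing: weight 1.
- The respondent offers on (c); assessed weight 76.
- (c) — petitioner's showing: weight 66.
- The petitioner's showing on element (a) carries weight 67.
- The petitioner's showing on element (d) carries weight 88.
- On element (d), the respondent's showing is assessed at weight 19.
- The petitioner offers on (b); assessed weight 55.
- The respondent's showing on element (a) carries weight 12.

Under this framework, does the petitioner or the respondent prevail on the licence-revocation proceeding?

respondent

At Stage 1 the petitioner must meet the preponderance of the evidence (weight is at least 53): on (a) the weight is 67 less the opposing 12 gives net 55, ≥ 53, so (a) meets the standard; on (b) the weight is 55 less the opposing 1 gives net 54, ≥ 53, so (b) meets the standard.
  The petitioner carries Stage 1; the respondent now bears the burden.
At Stage 2 the respondent must meet a scintilla of evidence (weight exceeds 8): on (c) the weight is 76 less the opposing 66 gives net 10, which does exceed 8, so (c) meets the standard.
  Stage 2 is satisfied; the onus moves to the petitioner.
At Stage 3 the petitioner must meet a clear and cogent showing (weight is at least 71): on (d) the weight is 88 less the opposing 19 gives net 69, < 71, so (d) does not meet the standard.
  Stage 3 not carried; the petitioner fails its burden.
The analysis ends at Stage 3; the respondent prevails.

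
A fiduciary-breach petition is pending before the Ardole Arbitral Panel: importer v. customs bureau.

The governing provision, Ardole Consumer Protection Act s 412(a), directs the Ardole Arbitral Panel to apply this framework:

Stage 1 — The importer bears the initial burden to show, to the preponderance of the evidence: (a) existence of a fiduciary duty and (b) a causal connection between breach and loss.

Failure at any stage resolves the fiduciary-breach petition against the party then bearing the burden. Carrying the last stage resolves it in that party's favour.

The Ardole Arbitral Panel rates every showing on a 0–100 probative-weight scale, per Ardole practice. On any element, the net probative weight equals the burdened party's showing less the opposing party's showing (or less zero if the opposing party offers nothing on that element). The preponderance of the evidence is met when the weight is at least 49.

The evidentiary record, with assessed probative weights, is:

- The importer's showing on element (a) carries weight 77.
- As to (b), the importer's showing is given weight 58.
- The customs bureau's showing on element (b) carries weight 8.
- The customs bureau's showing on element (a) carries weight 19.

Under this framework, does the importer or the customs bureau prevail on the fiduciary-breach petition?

importer

Stage 1 (importer, the preponderance of the evidence, weight is at least 49): (a) net 77−19=58 ≥ 49 — meets; (b) net 58−8=50 ≥ 49 — meets.
  The importer carries the last stage.
All stages carried — the importer prevails.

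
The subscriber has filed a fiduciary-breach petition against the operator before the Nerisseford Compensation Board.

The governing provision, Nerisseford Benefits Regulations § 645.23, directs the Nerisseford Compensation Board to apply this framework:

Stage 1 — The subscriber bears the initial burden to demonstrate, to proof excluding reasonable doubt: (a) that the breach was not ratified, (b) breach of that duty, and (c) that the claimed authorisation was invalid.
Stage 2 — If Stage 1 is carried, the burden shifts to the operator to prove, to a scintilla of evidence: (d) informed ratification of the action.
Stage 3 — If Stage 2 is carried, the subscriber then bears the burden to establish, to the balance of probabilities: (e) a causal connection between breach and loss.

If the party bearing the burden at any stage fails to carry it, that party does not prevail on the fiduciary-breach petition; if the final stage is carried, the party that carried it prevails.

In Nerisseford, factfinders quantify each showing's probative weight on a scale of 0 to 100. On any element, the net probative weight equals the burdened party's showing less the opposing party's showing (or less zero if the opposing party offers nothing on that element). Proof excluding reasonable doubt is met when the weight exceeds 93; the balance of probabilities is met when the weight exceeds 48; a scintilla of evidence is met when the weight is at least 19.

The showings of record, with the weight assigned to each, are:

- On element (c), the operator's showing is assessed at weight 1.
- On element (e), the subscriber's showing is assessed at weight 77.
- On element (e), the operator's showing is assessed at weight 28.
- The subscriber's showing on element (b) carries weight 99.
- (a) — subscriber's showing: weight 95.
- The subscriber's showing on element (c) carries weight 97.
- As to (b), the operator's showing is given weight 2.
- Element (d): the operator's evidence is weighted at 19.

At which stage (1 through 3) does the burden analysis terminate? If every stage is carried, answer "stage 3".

Stage 1 — burden on subscriber; standard: proof excluding reasonable doubt (weight exceeds 93).
    (a): 95 > 93 [met]
    (b): 99 − 2 = 97 > 93 [met]
    (c): 97 − 1 = 96 > 93 [met]
  All elements met. The burden passes to the operator.
Stage 2 — burden on operator; standard: a scintilla of evidence (weight is at least 19).
    (d): 19 ≥ 19 [met]
  Stage 2 is satisfied; the onus moves to the subscriber.
Stage 3 — burden on subscriber; standard: the balance of probabilities (weight exceeds 48).
    (e): 77 − 28 = 49 > 48 [met]
  Stage 3 carried; the final stage is satisfied.
With every stage satisfied, the subscriber prevails.

stage 3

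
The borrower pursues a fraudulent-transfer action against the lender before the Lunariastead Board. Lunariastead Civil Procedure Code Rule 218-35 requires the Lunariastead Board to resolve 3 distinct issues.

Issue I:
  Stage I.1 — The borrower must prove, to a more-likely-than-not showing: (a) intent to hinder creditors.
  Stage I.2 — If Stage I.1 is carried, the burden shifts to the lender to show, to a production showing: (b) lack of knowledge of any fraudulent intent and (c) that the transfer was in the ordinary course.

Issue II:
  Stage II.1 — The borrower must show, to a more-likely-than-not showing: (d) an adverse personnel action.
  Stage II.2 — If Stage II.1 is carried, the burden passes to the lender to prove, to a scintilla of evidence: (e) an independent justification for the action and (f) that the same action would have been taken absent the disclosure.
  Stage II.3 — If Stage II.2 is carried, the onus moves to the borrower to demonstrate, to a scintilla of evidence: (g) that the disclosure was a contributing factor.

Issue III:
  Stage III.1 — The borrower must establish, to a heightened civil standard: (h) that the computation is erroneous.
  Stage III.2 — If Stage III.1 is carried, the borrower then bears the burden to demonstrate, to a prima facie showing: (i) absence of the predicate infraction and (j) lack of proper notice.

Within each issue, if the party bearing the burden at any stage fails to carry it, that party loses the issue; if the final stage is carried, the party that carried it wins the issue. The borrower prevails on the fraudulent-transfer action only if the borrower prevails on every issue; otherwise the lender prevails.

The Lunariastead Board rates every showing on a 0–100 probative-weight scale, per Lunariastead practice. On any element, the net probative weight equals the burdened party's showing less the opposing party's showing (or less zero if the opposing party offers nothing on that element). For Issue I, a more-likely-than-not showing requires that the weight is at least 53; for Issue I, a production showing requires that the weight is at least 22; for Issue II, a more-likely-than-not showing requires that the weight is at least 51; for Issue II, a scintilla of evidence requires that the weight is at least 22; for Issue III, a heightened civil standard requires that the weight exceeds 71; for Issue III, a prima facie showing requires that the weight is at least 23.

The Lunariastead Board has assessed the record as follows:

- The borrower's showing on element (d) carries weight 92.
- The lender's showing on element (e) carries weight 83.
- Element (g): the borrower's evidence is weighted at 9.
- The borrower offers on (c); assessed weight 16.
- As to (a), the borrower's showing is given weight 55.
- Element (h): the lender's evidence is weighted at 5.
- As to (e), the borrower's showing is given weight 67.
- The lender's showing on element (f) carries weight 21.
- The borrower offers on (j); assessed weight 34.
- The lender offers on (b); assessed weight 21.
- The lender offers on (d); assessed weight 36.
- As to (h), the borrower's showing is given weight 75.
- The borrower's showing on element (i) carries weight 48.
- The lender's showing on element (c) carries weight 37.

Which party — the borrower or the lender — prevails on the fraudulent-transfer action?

— Issue I —
Stage I.1 (borrower, a more-likely-than-not showing, weight is at least 53): (a) 55 ≥ 53 — meets.
  Stage I.1 carried; the burden shifts to the lender.
Stage I.2 (lender, a production showing, weight is at least 22): (b) 21 < 22 — fails; (c) net 37−16=21 < 22 — fails.
  Not every element is met, so the lender fails to carry Stage I.2.
The borrower prevails on this issue.
— Issue II —
Stage II.1 — burden on borrower; standard: a more-likely-than-not showing (weight is at least 51).
    (d): 92 − 36 = 56 ≥ 51 [met]
  Stage II.1 carried; the burden shifts to the lender.
Stage II.2 — burden on lender; standard: a scintilla of evidence (weight is at least 22).
    (e): 83 − 67 = 16 < 22 [not met]
    (f): 21 < 22 [not met]
  Stage II.2 not carried; the lender fails its burden.
The borrower prevails on this issue.
— Issue III —
Stage III.1 (borrower, a heightened civil standard, weight exceeds 71): (h) net 75−5=70 ≤ 71 — fails.
  Stage III.1 not carried; the borrower fails its burden.
The lender prevails on this issue.
Per-issue: Issue I → borrower; Issue II → borrower; Issue III → lender. The borrower must prevail on every issue; overall, the lender prevails.

lender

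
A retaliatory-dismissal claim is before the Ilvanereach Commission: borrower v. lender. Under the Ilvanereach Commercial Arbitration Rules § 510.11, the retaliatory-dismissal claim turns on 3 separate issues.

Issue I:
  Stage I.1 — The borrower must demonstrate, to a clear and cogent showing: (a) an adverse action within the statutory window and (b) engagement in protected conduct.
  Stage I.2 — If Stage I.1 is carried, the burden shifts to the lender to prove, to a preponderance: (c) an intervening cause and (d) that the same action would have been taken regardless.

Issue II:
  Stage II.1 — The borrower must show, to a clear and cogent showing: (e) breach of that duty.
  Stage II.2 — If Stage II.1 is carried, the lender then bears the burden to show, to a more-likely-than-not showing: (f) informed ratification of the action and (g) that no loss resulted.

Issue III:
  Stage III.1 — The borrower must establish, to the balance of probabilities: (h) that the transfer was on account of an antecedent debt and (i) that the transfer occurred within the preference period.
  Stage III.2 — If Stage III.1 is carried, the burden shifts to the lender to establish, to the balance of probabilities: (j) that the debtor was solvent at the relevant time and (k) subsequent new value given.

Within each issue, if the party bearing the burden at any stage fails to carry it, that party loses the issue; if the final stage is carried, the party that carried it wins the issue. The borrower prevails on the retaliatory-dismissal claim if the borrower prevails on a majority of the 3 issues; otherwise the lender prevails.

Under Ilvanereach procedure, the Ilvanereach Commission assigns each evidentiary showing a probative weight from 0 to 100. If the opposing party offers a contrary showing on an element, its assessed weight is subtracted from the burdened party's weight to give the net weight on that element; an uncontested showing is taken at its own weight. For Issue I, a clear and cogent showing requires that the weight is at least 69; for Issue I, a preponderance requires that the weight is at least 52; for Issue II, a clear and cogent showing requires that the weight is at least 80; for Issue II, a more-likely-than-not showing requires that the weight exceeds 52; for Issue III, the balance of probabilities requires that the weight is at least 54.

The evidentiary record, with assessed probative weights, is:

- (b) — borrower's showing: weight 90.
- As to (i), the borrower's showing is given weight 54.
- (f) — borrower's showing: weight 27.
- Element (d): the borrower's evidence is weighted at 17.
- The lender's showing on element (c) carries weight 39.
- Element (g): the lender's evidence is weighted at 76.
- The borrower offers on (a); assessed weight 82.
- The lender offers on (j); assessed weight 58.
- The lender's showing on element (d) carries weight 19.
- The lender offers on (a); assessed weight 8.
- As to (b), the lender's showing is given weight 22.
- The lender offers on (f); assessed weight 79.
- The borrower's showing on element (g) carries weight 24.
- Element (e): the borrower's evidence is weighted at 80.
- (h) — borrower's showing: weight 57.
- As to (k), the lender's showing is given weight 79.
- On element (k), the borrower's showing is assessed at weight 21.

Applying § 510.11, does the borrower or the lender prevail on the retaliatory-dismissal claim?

lender

— Issue I —
At Stage I.1 the borrower must meet a clear and cogent showing (weight is at least 69): on (a) the weight is 82 less the opposing 8 gives net 74, which does reach 69, so (a) meets the standard; on (b) the weight is 90 less the opposing 22 gives net 68, which does not reach 69, so (b) does not meet the standard.
  Stage I.1 not carried; the borrower fails its burden.
So the lender prevails on this issue.
— Issue II —
Stage II.1 — burden on borrower; standard: a clear and cogent showing (weight is at least 80).
    (e): 80 ≥ 80 [met]
  All elements met. The burden passes to the lender.
Stage II.2 — burden on lender; standard: a more-likely-than-not showing (weight exceeds 52).
    (f): 79 − 27 = 52 ≤ 52 [not met]
    (g): 76 − 24 = 52 ≤ 52 [not met]
  Stage II.2 not carried; the lender fails its burden.
So the borrower prevails on this issue.
— Issue III —
Stage III.1 (borrower, the balance of probabilities, weight is at least 54): (h) 57 ≥ 54 — meets; (i) 54 ≥ 54 — meets.
  Stage III.1 is satisfied; the onus moves to the lender.
Stage III.2 (lender, the balance of probabilities, weight is at least 54): (j) 58 ≥ 54 — meets; (k) net 79−21=58 ≥ 54 — meets.
  Stage III.2 carried; the final stage is satisfied.
All stages carried — the lender prevails on this issue.
Per-issue: Issue I → lender; Issue II → borrower; Issue III → lender. The borrower must prevail on a majority of issues; overall, the lender prevails.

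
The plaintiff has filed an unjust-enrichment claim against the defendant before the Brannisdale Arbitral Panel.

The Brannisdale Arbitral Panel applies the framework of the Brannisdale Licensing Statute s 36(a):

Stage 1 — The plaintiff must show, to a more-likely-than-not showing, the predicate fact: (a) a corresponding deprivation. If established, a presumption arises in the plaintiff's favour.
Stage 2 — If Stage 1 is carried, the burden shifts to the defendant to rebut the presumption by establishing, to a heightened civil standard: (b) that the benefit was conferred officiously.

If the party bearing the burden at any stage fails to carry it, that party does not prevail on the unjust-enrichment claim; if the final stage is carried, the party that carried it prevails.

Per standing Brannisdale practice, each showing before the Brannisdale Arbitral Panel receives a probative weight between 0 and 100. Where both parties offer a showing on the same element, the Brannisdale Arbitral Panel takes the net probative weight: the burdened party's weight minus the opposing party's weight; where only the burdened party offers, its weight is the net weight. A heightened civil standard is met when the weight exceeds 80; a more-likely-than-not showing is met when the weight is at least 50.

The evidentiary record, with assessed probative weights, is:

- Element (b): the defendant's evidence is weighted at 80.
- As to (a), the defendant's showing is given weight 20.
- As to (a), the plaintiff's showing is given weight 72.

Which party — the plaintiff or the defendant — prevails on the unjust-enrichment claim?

Stage 1 — burden on plaintiff; standard: a more-likely-than-not showing (weight is at least 50).
    (a): 72 − 20 = 52 ≥ 50 [met]
  All elements met. The burden passes to the defendant.
Stage 2 — burden on defendant; standard: a heightened civil standard (weight exceeds 80).
    (b): 80 ≤ 80 [not met]
  The defendant does not carry Stage 2.
The plaintiff prevails.

plaintiff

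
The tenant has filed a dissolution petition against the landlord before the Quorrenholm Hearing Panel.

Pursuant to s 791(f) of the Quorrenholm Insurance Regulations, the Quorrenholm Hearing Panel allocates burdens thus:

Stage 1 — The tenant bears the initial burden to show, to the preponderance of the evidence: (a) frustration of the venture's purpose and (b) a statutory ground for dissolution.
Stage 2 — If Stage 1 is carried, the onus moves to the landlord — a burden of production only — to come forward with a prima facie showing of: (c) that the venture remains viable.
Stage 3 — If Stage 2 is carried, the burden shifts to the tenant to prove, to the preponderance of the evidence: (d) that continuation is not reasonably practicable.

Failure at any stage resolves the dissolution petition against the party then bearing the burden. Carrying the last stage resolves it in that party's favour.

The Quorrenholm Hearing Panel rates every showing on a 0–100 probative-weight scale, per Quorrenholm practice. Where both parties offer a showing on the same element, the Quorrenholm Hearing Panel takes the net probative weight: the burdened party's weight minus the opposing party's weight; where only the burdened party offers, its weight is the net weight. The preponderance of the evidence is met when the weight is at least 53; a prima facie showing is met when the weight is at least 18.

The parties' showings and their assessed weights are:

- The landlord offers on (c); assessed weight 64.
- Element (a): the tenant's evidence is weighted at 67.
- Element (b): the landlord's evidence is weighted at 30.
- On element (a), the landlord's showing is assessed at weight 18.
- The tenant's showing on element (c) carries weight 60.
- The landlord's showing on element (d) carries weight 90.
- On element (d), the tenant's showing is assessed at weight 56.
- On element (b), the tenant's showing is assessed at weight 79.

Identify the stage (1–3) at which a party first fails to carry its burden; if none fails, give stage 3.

At Stage 1 the tenant must meet the preponderance of the evidence (weight is at least 53): on (a) the weight is 67 less the opposing 18 gives net 49, which does not reach 53, so (a) does not meet the standard; on (b) the weight is 79 less the opposing 30 gives net 49, which does not reach 53, so (b) does not meet the standard.
  Not every element is met, so the tenant fails to carry Stage 1.
The analysis ends at Stage 1; the landlord prevails.

stage 1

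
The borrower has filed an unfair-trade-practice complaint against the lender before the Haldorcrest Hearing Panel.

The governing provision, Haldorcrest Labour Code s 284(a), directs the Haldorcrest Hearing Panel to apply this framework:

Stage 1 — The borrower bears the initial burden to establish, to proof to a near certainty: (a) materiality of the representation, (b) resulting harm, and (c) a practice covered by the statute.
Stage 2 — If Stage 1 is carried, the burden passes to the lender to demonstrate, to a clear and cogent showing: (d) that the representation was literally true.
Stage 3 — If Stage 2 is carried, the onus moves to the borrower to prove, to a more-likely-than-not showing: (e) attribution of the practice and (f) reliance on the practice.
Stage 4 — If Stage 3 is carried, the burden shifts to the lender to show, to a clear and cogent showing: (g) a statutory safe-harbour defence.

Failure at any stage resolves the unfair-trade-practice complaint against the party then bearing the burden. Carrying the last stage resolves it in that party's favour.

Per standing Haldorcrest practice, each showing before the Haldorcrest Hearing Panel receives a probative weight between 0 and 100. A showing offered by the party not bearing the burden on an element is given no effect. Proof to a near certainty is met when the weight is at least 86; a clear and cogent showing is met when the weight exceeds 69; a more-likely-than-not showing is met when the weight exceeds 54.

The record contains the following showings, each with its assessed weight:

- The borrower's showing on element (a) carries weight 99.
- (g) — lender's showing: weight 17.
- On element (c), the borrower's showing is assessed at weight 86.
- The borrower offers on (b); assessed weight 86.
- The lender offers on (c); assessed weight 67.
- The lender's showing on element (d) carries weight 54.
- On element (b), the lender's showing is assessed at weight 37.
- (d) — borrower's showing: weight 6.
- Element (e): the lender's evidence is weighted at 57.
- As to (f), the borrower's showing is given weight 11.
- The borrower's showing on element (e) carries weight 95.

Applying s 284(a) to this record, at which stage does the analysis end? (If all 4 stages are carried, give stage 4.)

Stage 1 (borrower, proof to a near certainty, weight is at least 86): (a) 99 ≥ 86 — meets; (b) 86 (lender's 37 disregarded) ≥ 86 — meets; (c) 86 (lender's 67 disregarded) ≥ 86 — meets.
  Stage 1 is satisfied; the onus moves to the lender.
Stage 2 (lender, a clear and cogent showing, weight exceeds 69): (d) 54 (borrower's 6 disregarded) ≤ 69 — fails.
  Stage 2 not carried; the lender fails its burden.
The borrower prevails.

stage 2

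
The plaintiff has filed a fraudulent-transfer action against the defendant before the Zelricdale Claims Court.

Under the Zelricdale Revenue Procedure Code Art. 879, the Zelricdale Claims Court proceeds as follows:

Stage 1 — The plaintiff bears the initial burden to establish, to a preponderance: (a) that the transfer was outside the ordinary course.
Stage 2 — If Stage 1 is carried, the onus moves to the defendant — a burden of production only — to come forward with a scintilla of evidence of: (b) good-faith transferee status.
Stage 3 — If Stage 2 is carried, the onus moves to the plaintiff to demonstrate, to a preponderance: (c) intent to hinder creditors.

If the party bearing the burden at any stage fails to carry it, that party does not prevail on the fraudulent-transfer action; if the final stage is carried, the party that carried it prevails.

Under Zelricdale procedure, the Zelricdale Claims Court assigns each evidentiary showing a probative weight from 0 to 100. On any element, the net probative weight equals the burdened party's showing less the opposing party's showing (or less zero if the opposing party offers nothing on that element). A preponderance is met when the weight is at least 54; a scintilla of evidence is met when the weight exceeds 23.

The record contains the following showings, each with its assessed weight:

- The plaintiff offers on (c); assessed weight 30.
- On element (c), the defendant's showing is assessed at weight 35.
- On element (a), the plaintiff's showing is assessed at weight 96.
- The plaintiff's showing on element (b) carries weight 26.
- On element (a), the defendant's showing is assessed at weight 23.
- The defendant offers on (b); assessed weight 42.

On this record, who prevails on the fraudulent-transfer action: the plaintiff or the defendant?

plaintiff

Stage 1 — burden on plaintiff; standard: a preponderance (weight is at least 54).
    (a): 96 − 23 = 73 ≥ 54 [met]
  The plaintiff carries Stage 1; the defendant now bears the burden.
Stage 2 — burden on defendant; standard: a scintilla of evidence (weight exceeds 23).
    (b): 42 − 26 = 16 ≤ 23 [not met]
  Stage 2 not carried; the defendant fails its burden.
The plaintiff prevails.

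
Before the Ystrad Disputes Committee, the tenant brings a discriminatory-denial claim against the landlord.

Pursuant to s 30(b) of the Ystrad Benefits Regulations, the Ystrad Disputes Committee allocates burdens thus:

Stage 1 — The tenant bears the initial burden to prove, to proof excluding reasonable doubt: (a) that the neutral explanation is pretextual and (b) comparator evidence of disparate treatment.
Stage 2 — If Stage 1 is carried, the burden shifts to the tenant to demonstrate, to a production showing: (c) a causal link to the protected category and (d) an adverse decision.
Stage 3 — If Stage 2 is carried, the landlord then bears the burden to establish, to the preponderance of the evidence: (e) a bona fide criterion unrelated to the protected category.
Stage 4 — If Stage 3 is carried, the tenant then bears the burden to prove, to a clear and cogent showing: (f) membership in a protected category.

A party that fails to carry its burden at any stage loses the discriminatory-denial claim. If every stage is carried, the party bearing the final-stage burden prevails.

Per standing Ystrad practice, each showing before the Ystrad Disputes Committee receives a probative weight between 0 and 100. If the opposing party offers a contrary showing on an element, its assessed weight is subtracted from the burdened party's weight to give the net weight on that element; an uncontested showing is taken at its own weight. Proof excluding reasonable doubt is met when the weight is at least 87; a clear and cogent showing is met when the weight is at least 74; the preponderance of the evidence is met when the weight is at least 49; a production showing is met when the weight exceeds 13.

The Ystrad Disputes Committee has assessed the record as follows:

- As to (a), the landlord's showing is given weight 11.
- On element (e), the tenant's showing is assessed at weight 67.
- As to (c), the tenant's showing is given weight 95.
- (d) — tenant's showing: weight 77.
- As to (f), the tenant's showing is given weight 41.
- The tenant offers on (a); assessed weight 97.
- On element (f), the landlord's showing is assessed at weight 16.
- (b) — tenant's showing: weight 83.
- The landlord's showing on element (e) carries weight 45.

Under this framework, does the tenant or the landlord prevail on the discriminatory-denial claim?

Stage 1 (tenant, proof excluding reasonable doubt, weight is at least 87): (a) net 97−11=86 < 87 — fails; (b) 83 < 87 — fails.
  The tenant does not carry Stage 1.
So the landlord prevails.

landlord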